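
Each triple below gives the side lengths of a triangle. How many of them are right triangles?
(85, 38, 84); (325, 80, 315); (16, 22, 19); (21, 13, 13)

(85,38,84): 38²+84² = 8500 > 7225 = 85² → acute
(325,80,315): 80²+315² = 105625 = 325² → right
(16,22,19): 16²+19² = 617 > 484 = 22² → acute
(21,13,13): 13²+13² = 338 < 441 = 21² → obtuse
1 of the 4 is right.

1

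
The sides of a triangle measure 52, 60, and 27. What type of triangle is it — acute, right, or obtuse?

obtuse

Compare the square of the longest side to the sum of squares of the other two: 27² + 52² = 3433 < 3600 = 60².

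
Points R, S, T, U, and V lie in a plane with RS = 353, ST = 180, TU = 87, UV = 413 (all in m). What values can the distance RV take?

0 ≤ RV ≤ 1033 m

The maximum is all hops collinear in one direction: 353 + 180 + 87 + 413 = 1033.
The longest hop is 413; the others sum to 620. Since 413 ≤ 620, the path can fold back on itself completely, so the minimum distance is 0.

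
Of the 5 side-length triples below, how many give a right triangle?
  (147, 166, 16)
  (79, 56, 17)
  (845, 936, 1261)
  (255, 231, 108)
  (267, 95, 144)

2

(147,166,16): 16+147 ≤ 166, not a triangle
(79,56,17): 17+56 ≤ 79, not a triangle
(845,936,1261): 845²+936² = 1590121 = 1261² → right
(255,231,108): 108²+231² = 65025 = 255² → right
(267,95,144): 95+144 ≤ 267, not a triangle
2 of the 5 are right.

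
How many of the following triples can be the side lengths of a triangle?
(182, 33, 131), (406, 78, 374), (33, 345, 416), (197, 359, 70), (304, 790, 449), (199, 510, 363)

(33,131,182): 33+131 ≤ 182 → not valid
(78,374,406): 78+374 > 406 → valid
(33,345,416): 33+345 ≤ 416 → not valid
(70,197,359): 70+197 ≤ 359 → not valid
(304,449,790): 304+449 ≤ 790 → not valid
(199,363,510): 199+363 > 510 → valid
2 of the 6 triples form a triangle.

2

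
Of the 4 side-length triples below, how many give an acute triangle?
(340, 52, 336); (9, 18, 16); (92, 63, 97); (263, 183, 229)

3

(340,52,336): 52²+336² = 115600 = 340² → right
(9,18,16): 9²+16² = 337 > 324 = 18² → acute
(92,63,97): 63²+92² = 12433 > 9409 = 97² → acute
(263,183,229): 183²+229² = 85930 > 69169 = 263² → acute
3 of the 4 are acute.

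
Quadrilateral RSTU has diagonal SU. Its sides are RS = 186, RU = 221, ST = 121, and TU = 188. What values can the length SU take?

67 < SU < 309

From triangle RSU: |186 − 221| < SU < 186 + 221, i.e. 35 < SU < 407.
From triangle TSU: 67 < SU < 309.
Both must hold, so SU lies in the intersection.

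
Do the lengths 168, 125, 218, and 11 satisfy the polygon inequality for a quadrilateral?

A quadrilateral exists iff every side is shorter than the sum of the others — equivalently, the longest side is less than the sum of the rest.
Longest side 218 < 304 (sum of the remaining 3), so yes.

Yes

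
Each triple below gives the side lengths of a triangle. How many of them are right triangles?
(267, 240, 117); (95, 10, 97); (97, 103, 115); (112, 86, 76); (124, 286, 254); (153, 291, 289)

(267,240,117): 117²+240² = 71289 = 267² → right
(95,10,97): 10²+95² = 9125 < 9409 = 97² → obtuse
(97,103,115): 97²+103² = 20018 > 13225 = 115² → acute
(112,86,76): 76²+86² = 13172 > 12544 = 112² → acute
(124,286,254): 124²+254² = 79892 < 81796 = 286² → obtuse
(153,291,289): 153²+289² = 106930 > 84681 = 291² → acute
1 of the 6 is right.

1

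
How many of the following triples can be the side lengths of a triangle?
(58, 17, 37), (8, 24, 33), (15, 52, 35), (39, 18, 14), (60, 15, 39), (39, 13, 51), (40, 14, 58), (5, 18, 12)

(17,37,58): 17+37 ≤ 58 → not valid
(8,24,33): 8+24 ≤ 33 → not valid
(15,35,52): 15+35 ≤ 52 → not valid
(14,18,39): 14+18 ≤ 39 → not valid
(15,39,60): 15+39 ≤ 60 → not valid
(13,39,51): 13+39 > 51 → valid
(14,40,58): 14+40 ≤ 58 → not valid
(5,12,18): 5+12 ≤ 18 → not valid
1 of the 8 triples forms a triangle.

1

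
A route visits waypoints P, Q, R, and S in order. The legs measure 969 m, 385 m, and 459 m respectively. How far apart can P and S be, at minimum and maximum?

The maximum is all hops collinear in one direction: 969 + 385 + 459 = 1813.
The longest hop is 969; the others sum to 844. Folding the others back against it leaves at least 969 − 844 = 125.

125 ≤ PS ≤ 1813 m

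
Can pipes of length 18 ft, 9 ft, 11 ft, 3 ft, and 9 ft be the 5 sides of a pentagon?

A pentagon exists iff every side is shorter than the sum of the others — equivalently, the longest side is less than the sum of the rest.
Longest side 18 < 32 (sum of the remaining 4), so yes.

Yes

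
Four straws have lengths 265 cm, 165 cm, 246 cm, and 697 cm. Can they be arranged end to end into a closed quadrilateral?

For a quadrilateral, each side must be shorter than the sum of the others.
Here the longest side is 697, but the remaining 3 sides sum to only 676.

No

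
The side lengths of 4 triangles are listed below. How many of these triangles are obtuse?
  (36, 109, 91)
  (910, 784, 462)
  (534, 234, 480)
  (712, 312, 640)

1

(36,109,91): 36²+91² = 9577 < 11881 = 109² → obtuse
(910,784,462): 462²+784² = 828100 = 910² → right
(534,234,480): 234²+480² = 285156 = 534² → right
(712,312,640): 312²+640² = 506944 = 712² → right
1 of the 4 is obtuse.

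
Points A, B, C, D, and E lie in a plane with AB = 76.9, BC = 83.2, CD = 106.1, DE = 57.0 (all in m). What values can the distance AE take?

0 ≤ AE ≤ 323.2 m

The maximum is all hops collinear in one direction: 76.9 + 83.2 + 106.1 + 57.0 = 323.2.
The longest hop is 106.1; the others sum to 217.1. Since 106.1 ≤ 217.1, the path can fold back on itself completely, so the minimum distance is 0.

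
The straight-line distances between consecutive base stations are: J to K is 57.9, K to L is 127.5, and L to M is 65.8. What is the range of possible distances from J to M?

The maximum is all hops collinear in one direction: 57.9 + 127.5 + 65.8 = 251.2.
The longest hop is 127.5; the others sum to 123.7. Folding the others back against it leaves at least 127.5 − 123.7 = 3.8.

3.8 ≤ JM ≤ 251.2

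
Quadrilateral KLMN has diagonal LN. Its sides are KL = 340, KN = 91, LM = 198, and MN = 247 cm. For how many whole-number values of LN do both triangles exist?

181

From triangle KLN: 249 < LN < 431.
From triangle MLN: 49 < LN < 445.
Intersection: 249 < LN < 431, so integers 250 through 430: 181 values.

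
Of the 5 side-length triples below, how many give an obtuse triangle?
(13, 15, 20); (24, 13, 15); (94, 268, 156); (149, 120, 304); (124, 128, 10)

(13,15,20): 13²+15² = 394 < 400 = 20² → obtuse
(24,13,15): 13²+15² = 394 < 576 = 24² → obtuse
(94,268,156): 94+156 ≤ 268, not a triangle
(149,120,304): 120+149 ≤ 304, not a triangle
(124,128,10): 10²+124² = 15476 < 16384 = 128² → obtuse
3 of the 5 are obtuse.

3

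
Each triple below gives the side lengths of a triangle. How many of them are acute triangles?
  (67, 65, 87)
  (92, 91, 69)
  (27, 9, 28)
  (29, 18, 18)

3

(67,65,87): 65²+67² = 8714 > 7569 = 87² → acute
(92,91,69): 69²+91² = 13042 > 8464 = 92² → acute
(27,9,28): 9²+27² = 810 > 784 = 28² → acute
(29,18,18): 18²+18² = 648 < 841 = 29² → obtuse
3 of the 4 are acute.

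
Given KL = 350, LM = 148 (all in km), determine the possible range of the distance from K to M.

202 ≤ KM ≤ 498 km

By the triangle inequality, |350 − 148| ≤ KM ≤ 350 + 148.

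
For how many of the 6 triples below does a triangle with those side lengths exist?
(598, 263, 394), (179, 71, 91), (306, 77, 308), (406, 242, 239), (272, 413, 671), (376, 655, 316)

5

(263,394,598): 263+394 > 598 → valid
(71,91,179): 71+91 ≤ 179 → not valid
(77,306,308): 77+306 > 308 → valid
(239,242,406): 239+242 > 406 → valid
(272,413,671): 272+413 > 671 → valid
(316,376,655): 316+376 > 655 → valid
5 of the 6 triples form a triangle.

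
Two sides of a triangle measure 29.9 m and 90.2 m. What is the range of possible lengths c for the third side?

By the triangle inequality, c must be less than 29.9 + 90.2 = 120.1 and greater than |29.9 − 90.2| = 60.3.

60.3 < c < 120.1 (m)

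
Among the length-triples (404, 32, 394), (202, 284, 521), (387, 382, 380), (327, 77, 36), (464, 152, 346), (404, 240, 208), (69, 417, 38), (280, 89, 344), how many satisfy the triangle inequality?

5

(32,394,404): 32+394 > 404 → valid
(202,284,521): 202+284 ≤ 521 → not valid
(380,382,387): 380+382 > 387 → valid
(36,77,327): 36+77 ≤ 327 → not valid
(152,346,464): 152+346 > 464 → valid
(208,240,404): 208+240 > 404 → valid
(38,69,417): 38+69 ≤ 417 → not valid
(89,280,344): 89+280 > 344 → valid
5 of the 8 triples form a triangle.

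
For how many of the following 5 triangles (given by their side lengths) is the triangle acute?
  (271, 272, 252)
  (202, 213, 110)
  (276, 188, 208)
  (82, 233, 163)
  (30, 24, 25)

(271,272,252): 252²+271² = 136945 > 73984 = 272² → acute
(202,213,110): 110²+202² = 52904 > 45369 = 213² → acute
(276,188,208): 188²+208² = 78608 > 76176 = 276² → acute
(82,233,163): 82²+163² = 33293 < 54289 = 233² → obtuse
(30,24,25): 24²+25² = 1201 > 900 = 30² → acute
4 of the 5 are acute.

4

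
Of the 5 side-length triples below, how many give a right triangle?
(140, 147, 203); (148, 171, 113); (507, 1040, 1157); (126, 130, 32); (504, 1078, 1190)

4

(140,147,203): 140²+147² = 41209 = 203² → right
(148,171,113): 113²+148² = 34673 > 29241 = 171² → acute
(507,1040,1157): 507²+1040² = 1338649 = 1157² → right
(126,130,32): 32²+126² = 16900 = 130² → right
(504,1078,1190): 504²+1078² = 1416100 = 1190² → right
4 of the 5 are right.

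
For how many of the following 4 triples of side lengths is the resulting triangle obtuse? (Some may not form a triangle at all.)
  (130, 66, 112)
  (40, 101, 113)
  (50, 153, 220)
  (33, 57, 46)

2

(130,66,112): 66²+112² = 16900 = 130² → right
(40,101,113): 40²+101² = 11801 < 12769 = 113² → obtuse
(50,153,220): 50+153 ≤ 220, not a triangle
(33,57,46): 33²+46² = 3205 < 3249 = 57² → obtuse
2 of the 4 are obtuse.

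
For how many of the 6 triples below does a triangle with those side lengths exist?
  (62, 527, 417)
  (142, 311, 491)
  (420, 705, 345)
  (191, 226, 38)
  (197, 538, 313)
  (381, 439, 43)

2

(62,417,527): 62+417 ≤ 527 → not valid
(142,311,491): 142+311 ≤ 491 → not valid
(345,420,705): 345+420 > 705 → valid
(38,191,226): 38+191 > 226 → valid
(197,313,538): 197+313 ≤ 538 → not valid
(43,381,439): 43+381 ≤ 439 → not valid
2 of the 6 triples form a triangle.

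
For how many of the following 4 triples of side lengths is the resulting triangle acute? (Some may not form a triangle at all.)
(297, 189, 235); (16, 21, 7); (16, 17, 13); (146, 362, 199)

(297,189,235): 189²+235² = 90946 > 88209 = 297² → acute
(16,21,7): 7²+16² = 305 < 441 = 21² → obtuse
(16,17,13): 13²+16² = 425 > 289 = 17² → acute
(146,362,199): 146+199 ≤ 362, not a triangle
2 of the 4 are acute.

2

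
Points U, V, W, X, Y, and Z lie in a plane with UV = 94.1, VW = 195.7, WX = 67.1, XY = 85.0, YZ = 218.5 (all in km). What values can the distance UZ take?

The maximum is all hops collinear in one direction: 94.1 + 195.7 + 67.1 + 85.0 + 218.5 = 660.4.
The longest hop is 218.5; the others sum to 441.9. Since 218.5 ≤ 441.9, the path can fold back on itself completely, so the minimum distance is 0.

0 ≤ UZ ≤ 660.4 km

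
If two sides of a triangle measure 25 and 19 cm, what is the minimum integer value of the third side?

The third side must be strictly greater than |25 − 19| = 6.
The smallest integer above 6 is 7.

7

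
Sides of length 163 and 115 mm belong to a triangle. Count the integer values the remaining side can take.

229

The third side lies in the open interval (48, 278).
Integers from 49 to 277 inclusive: 277 − 49 + 1 = 229.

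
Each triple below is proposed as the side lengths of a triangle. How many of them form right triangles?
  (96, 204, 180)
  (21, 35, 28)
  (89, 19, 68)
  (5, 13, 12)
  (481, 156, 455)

(96,204,180): 96²+180² = 41616 = 204² → right
(21,35,28): 21²+28² = 1225 = 35² → right
(89,19,68): 19+68 ≤ 89, not a triangle
(5,13,12): 5²+12² = 169 = 13² → right
(481,156,455): 156²+455² = 231361 = 481² → right
4 of the 5 are right.

4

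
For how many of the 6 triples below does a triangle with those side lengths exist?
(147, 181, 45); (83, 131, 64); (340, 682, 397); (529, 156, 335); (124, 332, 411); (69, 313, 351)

5

(45,147,181): 45+147 > 181 → valid
(64,83,131): 64+83 > 131 → valid
(340,397,682): 340+397 > 682 → valid
(156,335,529): 156+335 ≤ 529 → not valid
(124,332,411): 124+332 > 411 → valid
(69,313,351): 69+313 > 351 → valid
5 of the 6 triples form a triangle.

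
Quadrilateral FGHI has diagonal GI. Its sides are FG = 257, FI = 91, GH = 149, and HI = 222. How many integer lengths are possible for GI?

From triangle FGI: 166 < GI < 348.
From triangle HGI: 73 < GI < 371.
Intersection: 166 < GI < 348, so integers 167 through 347: 181 values.

181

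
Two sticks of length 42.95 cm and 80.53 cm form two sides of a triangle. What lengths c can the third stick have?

By the triangle inequality, c must be less than 42.95 + 80.53 = 123.48 and greater than |42.95 − 80.53| = 37.58.

37.58 < c < 123.48 (cm)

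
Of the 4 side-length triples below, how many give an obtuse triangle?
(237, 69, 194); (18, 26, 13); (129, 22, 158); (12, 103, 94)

3

(237,69,194): 69²+194² = 42397 < 56169 = 237² → obtuse
(18,26,13): 13²+18² = 493 < 676 = 26² → obtuse
(129,22,158): 22+129 ≤ 158, not a triangle
(12,103,94): 12²+94² = 8980 < 10609 = 103² → obtuse
3 of the 4 are obtuse.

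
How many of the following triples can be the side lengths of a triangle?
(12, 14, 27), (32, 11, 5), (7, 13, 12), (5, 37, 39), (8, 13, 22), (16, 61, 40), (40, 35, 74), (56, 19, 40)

(12,14,27): 12+14 ≤ 27 → not valid
(5,11,32): 5+11 ≤ 32 → not valid
(7,12,13): 7+12 > 13 → valid
(5,37,39): 5+37 > 39 → valid
(8,13,22): 8+13 ≤ 22 → not valid
(16,40,61): 16+40 ≤ 61 → not valid
(35,40,74): 35+40 > 74 → valid
(19,40,56): 19+40 > 56 → valid
4 of the 8 triples form a triangle.

4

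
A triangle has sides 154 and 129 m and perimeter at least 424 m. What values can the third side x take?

Triangle inequality alone gives 25 < x < 283.
The perimeter condition gives x ≥ 424 − 154 − 129 = 141.
Intersecting the two: 141 ≤ x < 283.

141 ≤ x < 283 m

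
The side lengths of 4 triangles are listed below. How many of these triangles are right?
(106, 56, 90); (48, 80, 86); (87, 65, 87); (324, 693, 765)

(106,56,90): 56²+90² = 11236 = 106² → right
(48,80,86): 48²+80² = 8704 > 7396 = 86² → acute
(87,65,87): 65²+87² = 11794 > 7569 = 87² → acute
(324,693,765): 324²+693² = 585225 = 765² → right
2 of the 4 are right.

2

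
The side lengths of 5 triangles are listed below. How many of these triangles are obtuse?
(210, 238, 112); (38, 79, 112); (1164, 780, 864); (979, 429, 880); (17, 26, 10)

(210,238,112): 112²+210² = 56644 = 238² → right
(38,79,112): 38²+79² = 7685 < 12544 = 112² → obtuse
(1164,780,864): 780²+864² = 1354896 = 1164² → right
(979,429,880): 429²+880² = 958441 = 979² → right
(17,26,10): 10²+17² = 389 < 676 = 26² → obtuse
2 of the 5 are obtuse.

2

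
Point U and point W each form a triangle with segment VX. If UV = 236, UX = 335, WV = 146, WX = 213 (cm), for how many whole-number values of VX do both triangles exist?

259

From triangle UVX: 99 < VX < 571.
From triangle WVX: 67 < VX < 359.
Intersection: 99 < VX < 359, so integers 100 through 358: 259 values.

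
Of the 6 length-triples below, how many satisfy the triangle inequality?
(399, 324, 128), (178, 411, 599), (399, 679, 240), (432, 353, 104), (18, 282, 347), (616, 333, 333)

(128,324,399): 128+324 > 399 → valid
(178,411,599): 178+411 ≤ 599 → not valid
(240,399,679): 240+399 ≤ 679 → not valid
(104,353,432): 104+353 > 432 → valid
(18,282,347): 18+282 ≤ 347 → not valid
(333,333,616): 333+333 > 616 → valid
3 of the 6 triples form a triangle.

3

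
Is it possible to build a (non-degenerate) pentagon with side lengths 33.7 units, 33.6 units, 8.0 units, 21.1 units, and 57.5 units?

A pentagon exists iff every side is shorter than the sum of the others — equivalently, the longest side is less than the sum of the rest.
Longest side 57.5 < 96.4 (sum of the remaining 4), so yes.

Yes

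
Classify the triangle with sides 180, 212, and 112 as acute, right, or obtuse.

right

Compare the square of the longest side to the sum of squares of the other two: 112² + 180² = 44944 = 212².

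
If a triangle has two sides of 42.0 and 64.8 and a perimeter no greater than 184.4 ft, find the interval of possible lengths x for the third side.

Triangle inequality alone gives 22.8 < x < 106.8.
The perimeter condition gives x ≤ 184.4 − 42.0 − 64.8 = 77.6.
Intersecting the two: 22.8 < x ≤ 77.6.

22.8 < x ≤ 77.6 ft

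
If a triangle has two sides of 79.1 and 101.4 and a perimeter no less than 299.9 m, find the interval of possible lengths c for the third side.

Triangle inequality alone gives 22.3 < c < 180.5.
The perimeter condition gives c ≥ 299.9 − 79.1 − 101.4 = 119.4.
Intersecting the two: 119.4 ≤ c < 180.5.

119.4 ≤ c < 180.5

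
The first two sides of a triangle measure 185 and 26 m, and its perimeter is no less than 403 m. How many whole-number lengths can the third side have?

19

Triangle inequality: 159 < x < 211. Perimeter ≥ 403 gives x ≥ 403 − 185 − 26 = 192.
So 192 ≤ x < 211; integers 192 through 210: 19 values.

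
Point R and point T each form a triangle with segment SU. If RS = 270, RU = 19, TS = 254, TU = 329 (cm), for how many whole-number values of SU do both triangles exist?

From triangle RSU: 251 < SU < 289.
From triangle TSU: 75 < SU < 583.
Intersection: 251 < SU < 289, so integers 252 through 288: 37 values.

37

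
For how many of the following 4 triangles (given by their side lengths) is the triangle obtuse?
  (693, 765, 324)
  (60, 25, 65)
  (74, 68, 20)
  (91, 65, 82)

(693,765,324): 324²+693² = 585225 = 765² → right
(60,25,65): 25²+60² = 4225 = 65² → right
(74,68,20): 20²+68² = 5024 < 5476 = 74² → obtuse
(91,65,82): 65²+82² = 10949 > 8281 = 91² → acute
1 of the 4 is obtuse.

1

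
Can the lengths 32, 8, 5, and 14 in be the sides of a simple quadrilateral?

For a quadrilateral, each side must be shorter than the sum of the others.
Here the longest side is 32, but the remaining 3 sides sum to only 27.

No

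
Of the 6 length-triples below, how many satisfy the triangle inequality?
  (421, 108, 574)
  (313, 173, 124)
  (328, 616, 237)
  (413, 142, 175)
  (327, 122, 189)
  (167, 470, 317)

(108,421,574): 108+421 ≤ 574 → not valid
(124,173,313): 124+173 ≤ 313 → not valid
(237,328,616): 237+328 ≤ 616 → not valid
(142,175,413): 142+175 ≤ 413 → not valid
(122,189,327): 122+189 ≤ 327 → not valid
(167,317,470): 167+317 > 470 → valid
1 of the 6 triples forms a triangle.

1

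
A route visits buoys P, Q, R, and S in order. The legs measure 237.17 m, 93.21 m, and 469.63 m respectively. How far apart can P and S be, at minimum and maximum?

The maximum is all hops collinear in one direction: 237.17 + 93.21 + 469.63 = 800.01.
The longest hop is 469.63; the others sum to 330.38. Folding the others back against it leaves at least 469.63 − 330.38 = 139.25.

139.25 ≤ PS ≤ 800.01 m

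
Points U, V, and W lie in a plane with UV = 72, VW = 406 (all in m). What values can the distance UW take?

By the triangle inequality, |72 − 406| ≤ UW ≤ 72 + 406.

334 ≤ UW ≤ 478 m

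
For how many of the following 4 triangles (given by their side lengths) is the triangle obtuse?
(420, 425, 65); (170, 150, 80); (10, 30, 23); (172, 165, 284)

2

(420,425,65): 65²+420² = 180625 = 425² → right
(170,150,80): 80²+150² = 28900 = 170² → right
(10,30,23): 10²+23² = 629 < 900 = 30² → obtuse
(172,165,284): 165²+172² = 56809 < 80656 = 284² → obtuse
2 of the 4 are obtuse.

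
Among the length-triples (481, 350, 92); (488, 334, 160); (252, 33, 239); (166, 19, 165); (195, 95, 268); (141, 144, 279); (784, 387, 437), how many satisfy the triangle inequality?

(92,350,481): 92+350 ≤ 481 → not valid
(160,334,488): 160+334 > 488 → valid
(33,239,252): 33+239 > 252 → valid
(19,165,166): 19+165 > 166 → valid
(95,195,268): 95+195 > 268 → valid
(141,144,279): 141+144 > 279 → valid
(387,437,784): 387+437 > 784 → valid
6 of the 7 triples form a triangle.

6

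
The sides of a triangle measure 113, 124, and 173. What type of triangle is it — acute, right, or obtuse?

obtuse

Compare the square of the longest side to the sum of squares of the other two: 113² + 124² = 28145 < 29929 = 173².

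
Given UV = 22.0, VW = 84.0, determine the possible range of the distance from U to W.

62.0 ≤ UW ≤ 106.0

By the triangle inequality, |22.0 − 84.0| ≤ UW ≤ 22.0 + 84.0.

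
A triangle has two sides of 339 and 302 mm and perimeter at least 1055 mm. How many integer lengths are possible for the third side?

227

Triangle inequality: 37 < x < 641. Perimeter ≥ 1055 gives x ≥ 1055 − 339 − 302 = 414.
So 414 ≤ x < 641; integers 414 through 640: 227 values.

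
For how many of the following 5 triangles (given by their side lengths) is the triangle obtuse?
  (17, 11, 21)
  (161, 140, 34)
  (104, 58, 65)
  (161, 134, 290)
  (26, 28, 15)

(17,11,21): 11²+17² = 410 < 441 = 21² → obtuse
(161,140,34): 34²+140² = 20756 < 25921 = 161² → obtuse
(104,58,65): 58²+65² = 7589 < 10816 = 104² → obtuse
(161,134,290): 134²+161² = 43877 < 84100 = 290² → obtuse
(26,28,15): 15²+26² = 901 > 784 = 28² → acute
4 of the 5 are obtuse.

4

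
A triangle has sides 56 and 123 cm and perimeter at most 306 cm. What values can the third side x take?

Triangle inequality alone gives 67 < x < 179.
The perimeter condition gives x ≤ 306 − 56 − 123 = 127.
Intersecting the two: 67 < x ≤ 127.

67 < x ≤ 127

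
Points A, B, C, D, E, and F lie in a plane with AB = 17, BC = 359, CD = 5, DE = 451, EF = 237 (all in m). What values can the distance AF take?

0 ≤ AF ≤ 1069 m

The maximum is all hops collinear in one direction: 17 + 359 + 5 + 451 + 237 = 1069.
The longest hop is 451; the others sum to 618. Since 451 ≤ 618, the path can fold back on itself completely, so the minimum distance is 0.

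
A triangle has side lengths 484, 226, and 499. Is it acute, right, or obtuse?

acute

Compare the square of the longest side to the sum of squares of the other two: 226² + 484² = 285332 > 249001 = 499².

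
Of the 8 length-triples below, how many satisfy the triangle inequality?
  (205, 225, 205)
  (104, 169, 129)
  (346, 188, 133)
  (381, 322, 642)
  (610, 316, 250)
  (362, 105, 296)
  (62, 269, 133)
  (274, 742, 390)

4

(205,205,225): 205+205 > 225 → valid
(104,129,169): 104+129 > 169 → valid
(133,188,346): 133+188 ≤ 346 → not valid
(322,381,642): 322+381 > 642 → valid
(250,316,610): 250+316 ≤ 610 → not valid
(105,296,362): 105+296 > 362 → valid
(62,133,269): 62+133 ≤ 269 → not valid
(274,390,742): 274+390 ≤ 742 → not valid
4 of the 8 triples form a triangle.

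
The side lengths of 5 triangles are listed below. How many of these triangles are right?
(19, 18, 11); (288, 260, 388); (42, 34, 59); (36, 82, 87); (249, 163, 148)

1

(19,18,11): 11²+18² = 445 > 361 = 19² → acute
(288,260,388): 260²+288² = 150544 = 388² → right
(42,34,59): 34²+42² = 2920 < 3481 = 59² → obtuse
(36,82,87): 36²+82² = 8020 > 7569 = 87² → acute
(249,163,148): 148²+163² = 48473 < 62001 = 249² → obtuse
1 of the 5 is right.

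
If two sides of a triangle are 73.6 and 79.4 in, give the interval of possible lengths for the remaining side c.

5.8 < c < 153.0 (in)

By the triangle inequality, c must be less than 73.6 + 79.4 = 153.0 and greater than |73.6 − 79.4| = 5.8.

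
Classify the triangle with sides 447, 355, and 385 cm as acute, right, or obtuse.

acute

Compare the square of the longest side to the sum of squares of the other two: 355² + 385² = 274250 > 199809 = 447².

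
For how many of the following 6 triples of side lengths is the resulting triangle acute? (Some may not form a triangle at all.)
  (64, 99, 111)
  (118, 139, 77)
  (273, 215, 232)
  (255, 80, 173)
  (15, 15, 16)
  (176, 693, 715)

4

(64,99,111): 64²+99² = 13897 > 12321 = 111² → acute
(118,139,77): 77²+118² = 19853 > 19321 = 139² → acute
(273,215,232): 215²+232² = 100049 > 74529 = 273² → acute
(255,80,173): 80+173 ≤ 255, not a triangle
(15,15,16): 15²+15² = 450 > 256 = 16² → acute
(176,693,715): 176²+693² = 511225 = 715² → right
4 of the 6 are acute.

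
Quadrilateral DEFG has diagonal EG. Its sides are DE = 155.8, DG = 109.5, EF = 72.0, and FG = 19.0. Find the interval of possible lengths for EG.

From triangle DEG: |155.8 − 109.5| < EG < 155.8 + 109.5, i.e. 46.3 < EG < 265.3.
From triangle FEG: 53.0 < EG < 91.0.
Both must hold, so EG lies in the intersection.

53.0 < EG < 91.0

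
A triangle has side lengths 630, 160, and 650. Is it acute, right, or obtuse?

Compare the square of the longest side to the sum of squares of the other two: 160² + 630² = 422500 = 650².

right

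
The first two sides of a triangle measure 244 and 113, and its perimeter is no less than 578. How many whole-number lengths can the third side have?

136

Triangle inequality: 131 < x < 357. Perimeter ≥ 578 gives x ≥ 578 − 244 − 113 = 221.
So 221 ≤ x < 357; integers 221 through 356: 136 values.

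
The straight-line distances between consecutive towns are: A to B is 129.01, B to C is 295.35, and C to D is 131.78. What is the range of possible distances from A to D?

34.56 ≤ AD ≤ 556.14

The maximum is all hops collinear in one direction: 129.01 + 295.35 + 131.78 = 556.14.
The longest hop is 295.35; the others sum to 260.79. Folding the others back against it leaves at least 295.35 − 260.79 = 34.56.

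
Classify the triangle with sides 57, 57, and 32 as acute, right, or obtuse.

Compare the square of the longest side to the sum of squares of the other two: 32² + 57² = 4273 > 3249 = 57².

acute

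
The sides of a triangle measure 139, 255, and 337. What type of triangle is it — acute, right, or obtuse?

obtuse

Compare the square of the longest side to the sum of squares of the other two: 139² + 255² = 84346 < 113569 = 337².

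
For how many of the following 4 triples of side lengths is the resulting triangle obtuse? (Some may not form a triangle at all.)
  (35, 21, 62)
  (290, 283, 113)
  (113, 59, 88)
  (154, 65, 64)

(35,21,62): 21+35 ≤ 62, not a triangle
(290,283,113): 113²+283² = 92858 > 84100 = 290² → acute
(113,59,88): 59²+88² = 11225 < 12769 = 113² → obtuse
(154,65,64): 64+65 ≤ 154, not a triangle
1 of the 4 is obtuse.

1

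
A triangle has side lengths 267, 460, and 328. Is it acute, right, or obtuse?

obtuse

Compare the square of the longest side to the sum of squares of the other two: 267² + 328² = 178873 < 211600 = 460².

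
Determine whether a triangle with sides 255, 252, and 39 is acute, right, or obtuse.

Compare the square of the longest side to the sum of squares of the other two: 39² + 252² = 65025 = 255².

right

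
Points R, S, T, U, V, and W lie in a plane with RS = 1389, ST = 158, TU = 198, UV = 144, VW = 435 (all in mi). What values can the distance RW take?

The maximum is all hops collinear in one direction: 1389 + 158 + 198 + 144 + 435 = 2324.
The longest hop is 1389; the others sum to 935. Folding the others back against it leaves at least 1389 − 935 = 454.

454 ≤ RW ≤ 2324 mi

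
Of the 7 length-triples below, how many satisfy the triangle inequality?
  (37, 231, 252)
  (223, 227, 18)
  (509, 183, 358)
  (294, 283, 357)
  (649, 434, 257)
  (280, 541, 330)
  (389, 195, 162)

6

(37,231,252): 37+231 > 252 → valid
(18,223,227): 18+223 > 227 → valid
(183,358,509): 183+358 > 509 → valid
(283,294,357): 283+294 > 357 → valid
(257,434,649): 257+434 > 649 → valid
(280,330,541): 280+330 > 541 → valid
(162,195,389): 162+195 ≤ 389 → not valid
6 of the 7 triples form a triangle.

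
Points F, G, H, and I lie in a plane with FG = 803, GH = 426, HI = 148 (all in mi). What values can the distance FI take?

The maximum is all hops collinear in one direction: 803 + 426 + 148 = 1377.
The longest hop is 803; the others sum to 574. Folding the others back against it leaves at least 803 − 574 = 229.

229 ≤ FI ≤ 1377 mi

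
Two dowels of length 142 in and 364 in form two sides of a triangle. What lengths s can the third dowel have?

By the triangle inequality, s must be less than 142 + 364 = 506 and greater than |142 − 364| = 222.

222 < s < 506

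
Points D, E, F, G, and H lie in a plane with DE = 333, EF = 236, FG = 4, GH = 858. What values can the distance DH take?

The maximum is all hops collinear in one direction: 333 + 236 + 4 + 858 = 1431.
The longest hop is 858; the others sum to 573. Folding the others back against it leaves at least 858 − 573 = 285.

285 ≤ DH ≤ 1431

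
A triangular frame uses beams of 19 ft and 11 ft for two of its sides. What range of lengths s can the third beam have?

By the triangle inequality, s must be less than 19 + 11 = 30 and greater than |19 − 11| = 8.

8 < s < 30 (ft)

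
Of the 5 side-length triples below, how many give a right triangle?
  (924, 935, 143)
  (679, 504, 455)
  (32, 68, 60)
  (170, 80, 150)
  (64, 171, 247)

(924,935,143): 143²+924² = 874225 = 935² → right
(679,504,455): 455²+504² = 461041 = 679² → right
(32,68,60): 32²+60² = 4624 = 68² → right
(170,80,150): 80²+150² = 28900 = 170² → right
(64,171,247): 64+171 ≤ 247, not a triangle
4 of the 5 are right.

4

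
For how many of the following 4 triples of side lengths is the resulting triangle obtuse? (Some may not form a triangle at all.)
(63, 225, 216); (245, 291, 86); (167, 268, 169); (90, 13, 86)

(63,225,216): 63²+216² = 50625 = 225² → right
(245,291,86): 86²+245² = 67421 < 84681 = 291² → obtuse
(167,268,169): 167²+169² = 56450 < 71824 = 268² → obtuse
(90,13,86): 13²+86² = 7565 < 8100 = 90² → obtuse
3 of the 4 are obtuse.

3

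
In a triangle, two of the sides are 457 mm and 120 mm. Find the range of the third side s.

By the triangle inequality, s must be less than 457 + 120 = 577 and greater than |457 − 120| = 337.

337 < s < 577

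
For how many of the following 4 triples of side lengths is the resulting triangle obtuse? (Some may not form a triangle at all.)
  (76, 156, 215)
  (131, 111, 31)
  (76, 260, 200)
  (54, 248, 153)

(76,156,215): 76²+156² = 30112 < 46225 = 215² → obtuse
(131,111,31): 31²+111² = 13282 < 17161 = 131² → obtuse
(76,260,200): 76²+200² = 45776 < 67600 = 260² → obtuse
(54,248,153): 54+153 ≤ 248, not a triangle
3 of the 4 are obtuse.

3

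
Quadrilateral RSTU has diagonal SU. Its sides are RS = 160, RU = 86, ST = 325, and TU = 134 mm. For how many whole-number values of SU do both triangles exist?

From triangle RSU: 74 < SU < 246.
From triangle TSU: 191 < SU < 459.
Intersection: 191 < SU < 246, so integers 192 through 245: 54 values.

54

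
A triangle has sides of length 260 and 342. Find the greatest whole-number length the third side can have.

601

The third side must be strictly less than 260 + 342 = 602.
The largest integer below 602 is 601.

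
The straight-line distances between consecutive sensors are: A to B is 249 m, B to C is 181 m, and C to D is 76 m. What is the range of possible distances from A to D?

The maximum is all hops collinear in one direction: 249 + 181 + 76 = 506.
The longest hop is 249; the others sum to 257. Since 249 ≤ 257, the path can fold back on itself completely, so the minimum distance is 0.

0 ≤ AD ≤ 506 m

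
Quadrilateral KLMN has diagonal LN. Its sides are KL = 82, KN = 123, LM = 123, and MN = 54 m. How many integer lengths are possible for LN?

107

From triangle KLN: 41 < LN < 205.
From triangle MLN: 69 < LN < 177.
Intersection: 69 < LN < 177, so integers 70 through 176: 107 values.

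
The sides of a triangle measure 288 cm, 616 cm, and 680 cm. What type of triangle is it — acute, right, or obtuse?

Compare the square of the longest side to the sum of squares of the other two: 288² + 616² = 462400 = 680².

right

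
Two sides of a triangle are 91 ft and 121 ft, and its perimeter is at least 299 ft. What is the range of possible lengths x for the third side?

Triangle inequality alone gives 30 < x < 212.
The perimeter condition gives x ≥ 299 − 91 − 121 = 87.
Intersecting the two: 87 ≤ x < 212.

87 ≤ x < 212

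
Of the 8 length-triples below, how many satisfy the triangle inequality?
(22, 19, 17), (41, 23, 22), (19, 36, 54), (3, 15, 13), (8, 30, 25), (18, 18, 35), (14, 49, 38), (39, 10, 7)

7

(17,19,22): 17+19 > 22 → valid
(22,23,41): 22+23 > 41 → valid
(19,36,54): 19+36 > 54 → valid
(3,13,15): 3+13 > 15 → valid
(8,25,30): 8+25 > 30 → valid
(18,18,35): 18+18 > 35 → valid
(14,38,49): 14+38 > 49 → valid
(7,10,39): 7+10 ≤ 39 → not valid
7 of the 8 triples form a triangle.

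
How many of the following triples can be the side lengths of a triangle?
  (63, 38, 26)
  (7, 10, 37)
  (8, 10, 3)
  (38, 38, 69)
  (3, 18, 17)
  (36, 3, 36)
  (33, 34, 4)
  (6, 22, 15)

6

(26,38,63): 26+38 > 63 → valid
(7,10,37): 7+10 ≤ 37 → not valid
(3,8,10): 3+8 > 10 → valid
(38,38,69): 38+38 > 69 → valid
(3,17,18): 3+17 > 18 → valid
(3,36,36): 3+36 > 36 → valid
(4,33,34): 4+33 > 34 → valid
(6,15,22): 6+15 ≤ 22 → not valid
6 of the 8 triples form a triangle.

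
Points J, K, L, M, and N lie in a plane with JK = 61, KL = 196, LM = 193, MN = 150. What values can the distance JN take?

The maximum is all hops collinear in one direction: 61 + 196 + 193 + 150 = 600.
The longest hop is 196; the others sum to 404. Since 196 ≤ 404, the path can fold back on itself completely, so the minimum distance is 0.

0 ≤ JN ≤ 600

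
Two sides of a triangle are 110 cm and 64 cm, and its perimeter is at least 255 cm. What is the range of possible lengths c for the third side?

Triangle inequality alone gives 46 < c < 174.
The perimeter condition gives c ≥ 255 − 110 − 64 = 81.
Intersecting the two: 81 ≤ c < 174.

81 ≤ c < 174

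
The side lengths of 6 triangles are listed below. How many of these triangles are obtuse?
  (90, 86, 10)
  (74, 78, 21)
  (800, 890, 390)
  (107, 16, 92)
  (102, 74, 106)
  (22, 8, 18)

4

(90,86,10): 10²+86² = 7496 < 8100 = 90² → obtuse
(74,78,21): 21²+74² = 5917 < 6084 = 78² → obtuse
(800,890,390): 390²+800² = 792100 = 890² → right
(107,16,92): 16²+92² = 8720 < 11449 = 107² → obtuse
(102,74,106): 74²+102² = 15880 > 11236 = 106² → acute
(22,8,18): 8²+18² = 388 < 484 = 22² → obtuse
4 of the 6 are obtuse.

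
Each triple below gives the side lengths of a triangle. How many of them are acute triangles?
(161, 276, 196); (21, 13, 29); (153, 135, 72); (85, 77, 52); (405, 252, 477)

(161,276,196): 161²+196² = 64337 < 76176 = 276² → obtuse
(21,13,29): 13²+21² = 610 < 841 = 29² → obtuse
(153,135,72): 72²+135² = 23409 = 153² → right
(85,77,52): 52²+77² = 8633 > 7225 = 85² → acute
(405,252,477): 252²+405² = 227529 = 477² → right
1 of the 5 is acute.

1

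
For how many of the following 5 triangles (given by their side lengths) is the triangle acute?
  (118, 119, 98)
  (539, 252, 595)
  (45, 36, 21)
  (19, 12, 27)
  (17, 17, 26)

1

(118,119,98): 98²+118² = 23528 > 14161 = 119² → acute
(539,252,595): 252²+539² = 354025 = 595² → right
(45,36,21): 21²+36² = 1737 < 2025 = 45² → obtuse
(19,12,27): 12²+19² = 505 < 729 = 27² → obtuse
(17,17,26): 17²+17² = 578 < 676 = 26² → obtuse
1 of the 5 is acute.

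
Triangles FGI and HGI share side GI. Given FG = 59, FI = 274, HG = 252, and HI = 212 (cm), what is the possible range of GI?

215 < GI < 333

From triangle FGI: |59 − 274| < GI < 59 + 274, i.e. 215 < GI < 333.
From triangle HGI: 40 < GI < 464.
Both must hold, so GI lies in the intersection.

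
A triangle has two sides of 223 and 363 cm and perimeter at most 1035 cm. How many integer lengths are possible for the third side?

309

Triangle inequality: 140 < x < 586. Perimeter ≤ 1035 gives x ≤ 1035 − 223 − 363 = 449.
So 140 < x ≤ 449; integers 141 through 449: 309 values.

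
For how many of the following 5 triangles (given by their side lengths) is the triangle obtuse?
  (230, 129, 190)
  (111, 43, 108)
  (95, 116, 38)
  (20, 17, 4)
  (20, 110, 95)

(230,129,190): 129²+190² = 52741 < 52900 = 230² → obtuse
(111,43,108): 43²+108² = 13513 > 12321 = 111² → acute
(95,116,38): 38²+95² = 10469 < 13456 = 116² → obtuse
(20,17,4): 4²+17² = 305 < 400 = 20² → obtuse
(20,110,95): 20²+95² = 9425 < 12100 = 110² → obtuse
4 of the 5 are obtuse.

4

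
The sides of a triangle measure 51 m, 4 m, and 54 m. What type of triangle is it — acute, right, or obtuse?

Compare the square of the longest side to the sum of squares of the other two: 4² + 51² = 2617 < 2916 = 54².

obtuse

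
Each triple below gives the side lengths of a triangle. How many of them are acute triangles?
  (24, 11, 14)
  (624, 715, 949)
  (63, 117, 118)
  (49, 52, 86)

1

(24,11,14): 11²+14² = 317 < 576 = 24² → obtuse
(624,715,949): 624²+715² = 900601 = 949² → right
(63,117,118): 63²+117² = 17658 > 13924 = 118² → acute
(49,52,86): 49²+52² = 5105 < 7396 = 86² → obtuse
1 of the 4 is acute.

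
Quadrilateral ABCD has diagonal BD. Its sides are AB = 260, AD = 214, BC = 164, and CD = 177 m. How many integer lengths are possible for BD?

294

From triangle ABD: 46 < BD < 474.
From triangle CBD: 13 < BD < 341.
Intersection: 46 < BD < 341, so integers 47 through 340: 294 values.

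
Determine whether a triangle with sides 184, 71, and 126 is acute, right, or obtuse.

Compare the square of the longest side to the sum of squares of the other two: 71² + 126² = 20917 < 33856 = 184².

obtuse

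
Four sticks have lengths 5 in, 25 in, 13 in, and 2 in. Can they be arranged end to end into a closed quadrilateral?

No

For a quadrilateral, each side must be shorter than the sum of the others.
Here the longest side is 25, but the remaining 3 sides sum to only 20.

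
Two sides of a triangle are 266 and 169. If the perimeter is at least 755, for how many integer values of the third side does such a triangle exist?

Triangle inequality: 97 < x < 435. Perimeter ≥ 755 gives x ≥ 755 − 266 − 169 = 320.
So 320 ≤ x < 435; integers 320 through 434: 115 values.

115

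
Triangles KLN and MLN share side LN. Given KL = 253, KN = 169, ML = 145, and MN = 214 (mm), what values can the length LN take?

84 < LN < 359

From triangle KLN: |253 − 169| < LN < 253 + 169, i.e. 84 < LN < 422.
From triangle MLN: 69 < LN < 359.
Both must hold, so LN lies in the intersection.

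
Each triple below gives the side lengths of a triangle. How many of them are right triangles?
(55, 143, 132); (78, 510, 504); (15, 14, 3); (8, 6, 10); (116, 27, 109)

(55,143,132): 55²+132² = 20449 = 143² → right
(78,510,504): 78²+504² = 260100 = 510² → right
(15,14,3): 3²+14² = 205 < 225 = 15² → obtuse
(8,6,10): 6²+8² = 100 = 10² → right
(116,27,109): 27²+109² = 12610 < 13456 = 116² → obtuse
3 of the 5 are right.

3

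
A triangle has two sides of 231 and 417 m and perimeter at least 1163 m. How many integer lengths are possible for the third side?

133

Triangle inequality: 186 < x < 648. Perimeter ≥ 1163 gives x ≥ 1163 − 231 − 417 = 515.
So 515 ≤ x < 648; integers 515 through 647: 133 values.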